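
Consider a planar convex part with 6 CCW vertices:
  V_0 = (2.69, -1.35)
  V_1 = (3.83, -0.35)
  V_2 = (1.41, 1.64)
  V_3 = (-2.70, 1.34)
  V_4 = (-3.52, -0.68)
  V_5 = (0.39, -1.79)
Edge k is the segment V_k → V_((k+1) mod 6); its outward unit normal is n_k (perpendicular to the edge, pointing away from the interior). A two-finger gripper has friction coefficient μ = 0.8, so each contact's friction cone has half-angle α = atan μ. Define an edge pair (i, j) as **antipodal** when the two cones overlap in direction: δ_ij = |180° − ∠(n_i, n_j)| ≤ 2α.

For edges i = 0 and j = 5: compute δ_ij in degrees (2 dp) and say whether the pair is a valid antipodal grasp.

α = atan 0.8 = 38.66°;  2α = 77.32°
edge 0: e_0 = (+1.14, +1.00);  n_0 = (+0.6594, -0.7518)
edge 5: e_5 = (+2.30, +0.44);  n_5 = (+0.1879, -0.9822)
∠(n_0, n_5) = 30.43°
δ = |180° − 30.43°| = 149.57°
149.57° > 2α = 77.32°  →  invalid

δ = 149.57°, invalid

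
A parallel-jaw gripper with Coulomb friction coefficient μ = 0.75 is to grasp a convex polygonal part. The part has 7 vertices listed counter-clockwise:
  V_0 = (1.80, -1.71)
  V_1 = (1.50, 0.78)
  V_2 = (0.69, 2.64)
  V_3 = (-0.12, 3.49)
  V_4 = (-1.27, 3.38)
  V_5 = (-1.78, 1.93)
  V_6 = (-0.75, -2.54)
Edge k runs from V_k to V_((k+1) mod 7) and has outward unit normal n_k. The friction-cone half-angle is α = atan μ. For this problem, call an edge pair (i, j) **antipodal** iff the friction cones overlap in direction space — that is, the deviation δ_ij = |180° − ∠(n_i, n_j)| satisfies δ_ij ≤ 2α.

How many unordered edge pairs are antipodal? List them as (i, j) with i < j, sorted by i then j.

α = atan 0.75 = 36.87°;  2α = 73.74°
n_0 = (+0.9928, +0.1196)
n_1 = (+0.9168, +0.3993)
n_2 = (+0.7239, +0.6899)
n_3 = (-0.0952, +0.9955)
n_4 = (-0.9434, +0.3318)
n_5 = (-0.9745, -0.2245)
n_6 = (+0.3095, -0.9509)
  (0,1): δ = 163.34°  ·
  (0,2): δ = 143.25°  ·
  (0,3): δ = 91.41°  ·
  (0,4): δ = 26.25°  ✓
  (0,5): δ = 6.11°  ✓
  (0,6): δ = 101.16°  ·
  (1,2): δ = 159.91°  ·
  (1,3): δ = 108.07°  ·
  (1,4): δ = 42.91°  ✓
  (1,5): δ = 10.56°  ✓
  (1,6): δ = 84.50°  ·
  (2,3): δ = 128.16°  ·
  (2,4): δ = 63.00°  ✓
  (2,5): δ = 30.64°  ✓
  (2,6): δ = 64.41°  ✓
  (3,4): δ = 114.84°  ·
  (3,5): δ = 82.49°  ·
  (3,6): δ = 12.57°  ✓
  (4,5): δ = 147.65°  ·
  (4,6): δ = 52.59°  ✓
  (5,6): δ = 84.95°  ·
antipodal pairs: 9

count = 9; pairs: (0,4), (0,5), (1,4), (1,5), (2,4), (2,5), (2,6), (3,6), (4,6)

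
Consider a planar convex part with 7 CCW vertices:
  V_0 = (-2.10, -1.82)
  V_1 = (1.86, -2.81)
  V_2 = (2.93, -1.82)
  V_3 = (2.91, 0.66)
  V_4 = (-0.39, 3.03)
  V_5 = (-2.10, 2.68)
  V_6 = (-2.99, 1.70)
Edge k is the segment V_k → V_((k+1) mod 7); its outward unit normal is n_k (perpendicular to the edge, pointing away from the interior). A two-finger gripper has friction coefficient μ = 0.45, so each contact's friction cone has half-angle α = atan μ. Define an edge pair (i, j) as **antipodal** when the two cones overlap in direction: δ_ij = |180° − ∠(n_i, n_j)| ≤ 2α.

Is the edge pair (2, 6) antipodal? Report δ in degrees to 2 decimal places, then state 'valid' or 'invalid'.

δ = 13.73°, valid

α = atan 0.45 = 24.23°;  2α = 48.46°
edge 2: e_2 = (-0.02, +2.48);  n_2 = (+1.0000, +0.0081)
edge 6: e_6 = (+0.89, -3.52);  n_6 = (-0.9695, -0.2451)
∠(n_2, n_6) = 166.27°
δ = |180° − 166.27°| = 13.73°
13.73° ≤ 2α = 48.46°  →  valid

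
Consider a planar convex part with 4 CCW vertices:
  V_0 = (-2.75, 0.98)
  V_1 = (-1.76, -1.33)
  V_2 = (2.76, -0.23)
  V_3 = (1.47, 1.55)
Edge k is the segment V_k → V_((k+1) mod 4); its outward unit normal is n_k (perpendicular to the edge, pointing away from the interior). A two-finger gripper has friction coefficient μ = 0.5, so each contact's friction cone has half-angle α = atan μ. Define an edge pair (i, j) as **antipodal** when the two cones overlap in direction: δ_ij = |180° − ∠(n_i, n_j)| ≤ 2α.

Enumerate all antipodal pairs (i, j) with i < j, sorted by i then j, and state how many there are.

α = atan 0.5 = 26.57°;  2α = 53.13°
n_0 = (-0.9191, -0.3939)
n_1 = (+0.2365, -0.9716)
n_2 = (+0.8097, +0.5868)
n_3 = (-0.1339, +0.9910)
  (0,1): δ = 99.52°  ·
  (0,2): δ = 12.73°  ✓
  (0,3): δ = 74.49°  ·
  (1,2): δ = 67.75°  ·
  (1,3): δ = 5.99°  ✓
  (2,3): δ = 118.24°  ·
antipodal pairs: 2

count = 2; pairs: (0,2), (1,3)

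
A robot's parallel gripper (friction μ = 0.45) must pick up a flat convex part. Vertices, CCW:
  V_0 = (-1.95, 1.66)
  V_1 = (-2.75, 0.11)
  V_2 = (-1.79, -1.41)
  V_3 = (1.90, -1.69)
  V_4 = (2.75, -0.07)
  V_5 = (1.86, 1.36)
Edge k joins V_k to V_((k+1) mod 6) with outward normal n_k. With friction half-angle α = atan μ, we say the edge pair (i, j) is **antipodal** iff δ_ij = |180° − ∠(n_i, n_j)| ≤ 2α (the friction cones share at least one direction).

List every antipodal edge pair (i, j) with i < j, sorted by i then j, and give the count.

count = 3; pairs: (0,3), (1,4), (2,5)

α = atan 0.45 = 24.23°;  2α = 48.46°
n_0 = (-0.8886, +0.4586)
n_1 = (-0.8455, -0.5340)
n_2 = (-0.0757, -0.9971)
n_3 = (+0.8855, -0.4646)
n_4 = (+0.8490, +0.5284)
n_5 = (+0.0785, +0.9969)
  (0,1): δ = 120.42°  ·
  (0,2): δ = 67.04°  ·
  (0,3): δ = 0.39°  ✓
  (0,4): δ = 59.20°  ·
  (0,5): δ = 112.80°  ·
  (1,2): δ = 126.61°  ·
  (1,3): δ = 59.96°  ·
  (1,4): δ = 0.38°  ✓
  (1,5): δ = 53.22°  ·
  (2,3): δ = 113.35°  ·
  (2,4): δ = 53.76°  ·
  (2,5): δ = 0.16°  ✓
  (3,4): δ = 120.42°  ·
  (3,5): δ = 66.82°  ·
  (4,5): δ = 126.40°  ·
antipodal pairs: 3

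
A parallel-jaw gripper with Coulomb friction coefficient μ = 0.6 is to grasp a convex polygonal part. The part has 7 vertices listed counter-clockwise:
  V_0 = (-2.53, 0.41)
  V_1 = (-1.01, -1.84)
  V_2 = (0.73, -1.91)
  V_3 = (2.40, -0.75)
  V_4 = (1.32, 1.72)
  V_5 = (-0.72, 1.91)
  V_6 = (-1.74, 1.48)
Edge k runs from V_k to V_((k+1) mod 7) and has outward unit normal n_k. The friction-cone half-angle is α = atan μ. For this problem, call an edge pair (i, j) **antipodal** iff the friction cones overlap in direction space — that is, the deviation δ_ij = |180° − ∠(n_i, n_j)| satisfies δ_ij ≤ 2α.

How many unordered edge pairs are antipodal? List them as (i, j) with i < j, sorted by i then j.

count = 9; pairs: (0,3), (0,4), (1,4), (1,5), (1,6), (2,4), (2,5), (2,6), (3,6)

α = atan 0.6 = 30.96°;  2α = 61.93°
n_0 = (-0.8286, -0.5598)
n_1 = (-0.0402, -0.9992)
n_2 = (+0.5705, -0.8213)
n_3 = (+0.9162, +0.4006)
n_4 = (+0.0927, +0.9957)
n_5 = (-0.3885, +0.9215)
n_6 = (-0.8045, +0.5940)
  (0,1): δ = 126.34°  ·
  (0,2): δ = 89.26°  ·
  (0,3): δ = 10.42°  ✓
  (0,4): δ = 50.64°  ✓
  (0,5): δ = 78.82°  ·
  (0,6): δ = 109.52°  ·
  (1,2): δ = 142.91°  ·
  (1,3): δ = 64.08°  ·
  (1,4): δ = 3.02°  ✓
  (1,5): δ = 25.16°  ✓
  (1,6): δ = 55.86°  ✓
  (2,3): δ = 101.17°  ·
  (2,4): δ = 40.11°  ✓
  (2,5): δ = 11.93°  ✓
  (2,6): δ = 18.78°  ✓
  (3,4): δ = 118.94°  ·
  (3,5): δ = 90.76°  ·
  (3,6): δ = 60.06°  ✓
  (4,5): δ = 151.82°  ·
  (4,6): δ = 121.12°  ·
  (5,6): δ = 149.30°  ·
antipodal pairs: 9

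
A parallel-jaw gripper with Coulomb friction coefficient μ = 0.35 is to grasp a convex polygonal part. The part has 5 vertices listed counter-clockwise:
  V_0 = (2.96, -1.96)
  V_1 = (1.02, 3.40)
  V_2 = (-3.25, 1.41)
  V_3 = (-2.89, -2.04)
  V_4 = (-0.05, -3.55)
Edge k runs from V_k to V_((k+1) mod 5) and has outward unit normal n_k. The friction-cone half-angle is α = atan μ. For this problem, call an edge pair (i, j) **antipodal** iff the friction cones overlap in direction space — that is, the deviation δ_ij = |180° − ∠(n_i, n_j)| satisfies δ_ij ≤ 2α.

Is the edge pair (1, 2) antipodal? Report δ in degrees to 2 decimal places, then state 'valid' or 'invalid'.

α = atan 0.35 = 19.29°;  2α = 38.58°
edge 1: e_1 = (-4.27, -1.99);  n_1 = (-0.4224, +0.9064)
edge 2: e_2 = (+0.36, -3.45);  n_2 = (-0.9946, -0.1038)
∠(n_1, n_2) = 70.97°
δ = |180° − 70.97°| = 109.03°
109.03° > 2α = 38.58°  →  invalid

δ = 109.03°, invalid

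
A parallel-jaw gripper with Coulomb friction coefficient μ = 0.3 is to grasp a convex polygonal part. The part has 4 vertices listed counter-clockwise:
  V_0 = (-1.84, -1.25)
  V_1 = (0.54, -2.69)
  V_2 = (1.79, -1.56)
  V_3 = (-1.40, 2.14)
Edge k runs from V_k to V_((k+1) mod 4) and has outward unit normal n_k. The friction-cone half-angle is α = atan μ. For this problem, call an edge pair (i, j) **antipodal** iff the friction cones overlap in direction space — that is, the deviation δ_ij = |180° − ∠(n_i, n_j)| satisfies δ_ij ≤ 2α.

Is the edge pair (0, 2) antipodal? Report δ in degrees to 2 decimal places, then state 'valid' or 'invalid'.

α = atan 0.3 = 16.70°;  2α = 33.40°
edge 0: e_0 = (+2.38, -1.44);  n_0 = (-0.5177, -0.8556)
edge 2: e_2 = (-3.19, +3.70);  n_2 = (+0.7574, +0.6530)
∠(n_0, n_2) = 161.94°
δ = |180° − 161.94°| = 18.06°
18.06° ≤ 2α = 33.40°  →  valid

δ = 18.06°, valid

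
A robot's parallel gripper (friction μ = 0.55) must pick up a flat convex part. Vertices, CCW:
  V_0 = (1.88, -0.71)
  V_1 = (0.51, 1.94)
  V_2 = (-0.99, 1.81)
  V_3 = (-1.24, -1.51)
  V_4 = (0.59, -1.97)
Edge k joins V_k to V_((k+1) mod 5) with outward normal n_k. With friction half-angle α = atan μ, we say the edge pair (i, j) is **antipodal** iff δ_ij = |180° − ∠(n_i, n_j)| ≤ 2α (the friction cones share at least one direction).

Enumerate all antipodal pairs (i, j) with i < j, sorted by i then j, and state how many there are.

α = atan 0.55 = 28.81°;  2α = 57.62°
n_0 = (+0.8883, +0.4592)
n_1 = (-0.0863, +0.9963)
n_2 = (-0.9972, +0.0751)
n_3 = (-0.2438, -0.9698)
n_4 = (+0.6987, -0.7154)
  (0,1): δ = 112.38°  ·
  (0,2): δ = 31.64°  ✓
  (0,3): δ = 48.55°  ✓
  (0,4): δ = 106.99°  ·
  (1,2): δ = 99.26°  ·
  (1,3): δ = 19.06°  ✓
  (1,4): δ = 39.37°  ✓
  (2,3): δ = 99.80°  ·
  (2,4): δ = 41.37°  ✓
  (3,4): δ = 121.56°  ·
antipodal pairs: 5

count = 5; pairs: (0,2), (0,3), (1,3), (1,4), (2,4)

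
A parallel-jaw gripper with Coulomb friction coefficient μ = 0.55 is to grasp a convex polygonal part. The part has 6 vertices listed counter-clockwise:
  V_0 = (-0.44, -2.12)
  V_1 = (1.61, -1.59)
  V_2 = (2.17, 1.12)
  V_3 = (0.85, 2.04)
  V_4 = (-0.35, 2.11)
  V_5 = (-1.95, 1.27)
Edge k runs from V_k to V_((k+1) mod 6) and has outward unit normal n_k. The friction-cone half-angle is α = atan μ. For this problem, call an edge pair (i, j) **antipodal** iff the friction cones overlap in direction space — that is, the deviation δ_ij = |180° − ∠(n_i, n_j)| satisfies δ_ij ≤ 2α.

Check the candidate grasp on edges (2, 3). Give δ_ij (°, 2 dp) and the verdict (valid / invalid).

δ = 148.46°, invalid

α = atan 0.55 = 28.81°;  2α = 57.62°
edge 2: e_2 = (-1.32, +0.92);  n_2 = (+0.5718, +0.8204)
edge 3: e_3 = (-1.20, +0.07);  n_3 = (+0.0582, +0.9983)
∠(n_2, n_3) = 31.54°
δ = |180° − 31.54°| = 148.46°
148.46° > 2α = 57.62°  →  invalid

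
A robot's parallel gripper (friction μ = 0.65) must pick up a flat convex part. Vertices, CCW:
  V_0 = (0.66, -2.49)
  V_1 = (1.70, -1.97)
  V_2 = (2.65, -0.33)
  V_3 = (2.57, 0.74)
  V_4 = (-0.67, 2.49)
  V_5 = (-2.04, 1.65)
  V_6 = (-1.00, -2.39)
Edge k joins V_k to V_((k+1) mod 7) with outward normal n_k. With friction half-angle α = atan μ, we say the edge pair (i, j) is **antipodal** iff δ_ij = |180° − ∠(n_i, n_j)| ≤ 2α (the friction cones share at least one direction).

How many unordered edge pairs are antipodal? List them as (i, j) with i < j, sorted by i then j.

α = atan 0.65 = 33.02°;  2α = 66.05°
n_0 = (+0.4472, -0.8944)
n_1 = (+0.8653, -0.5012)
n_2 = (+0.9972, +0.0746)
n_3 = (+0.4752, +0.8799)
n_4 = (-0.5227, +0.8525)
n_5 = (-0.9684, -0.2493)
n_6 = (-0.0601, -0.9982)
  (0,1): δ = 146.65°  ·
  (0,2): δ = 112.29°  ·
  (0,3): δ = 54.94°  ✓
  (0,4): δ = 4.95°  ✓
  (0,5): δ = 77.87°  ·
  (0,6): δ = 149.99°  ·
  (1,2): δ = 145.64°  ·
  (1,3): δ = 88.29°  ·
  (1,4): δ = 28.40°  ✓
  (1,5): δ = 44.52°  ✓
  (1,6): δ = 116.63°  ·
  (2,3): δ = 122.65°  ·
  (2,4): δ = 62.76°  ✓
  (2,5): δ = 10.16°  ✓
  (2,6): δ = 82.28°  ·
  (3,4): δ = 120.11°  ·
  (3,5): δ = 47.19°  ✓
  (3,6): δ = 24.93°  ✓
  (4,5): δ = 107.08°  ·
  (4,6): δ = 34.96°  ✓
  (5,6): δ = 107.88°  ·
antipodal pairs: 9

count = 9; pairs: (0,3), (0,4), (1,4), (1,5), (2,4), (2,5), (3,5), (3,6), (4,6)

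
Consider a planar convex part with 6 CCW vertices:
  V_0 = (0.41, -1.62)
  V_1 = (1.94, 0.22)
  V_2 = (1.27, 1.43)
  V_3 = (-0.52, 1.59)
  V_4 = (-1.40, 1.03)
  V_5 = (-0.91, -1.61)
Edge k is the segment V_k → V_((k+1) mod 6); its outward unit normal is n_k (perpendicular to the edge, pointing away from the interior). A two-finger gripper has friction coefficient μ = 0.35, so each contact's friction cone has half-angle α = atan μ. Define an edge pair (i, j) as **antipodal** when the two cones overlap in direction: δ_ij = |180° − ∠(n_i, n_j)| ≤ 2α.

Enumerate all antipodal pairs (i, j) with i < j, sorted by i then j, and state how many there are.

α = atan 0.35 = 19.29°;  2α = 38.58°
n_0 = (+0.7689, -0.6394)
n_1 = (+0.8748, +0.4844)
n_2 = (+0.0890, +0.9960)
n_3 = (-0.5369, +0.8437)
n_4 = (-0.9832, -0.1825)
n_5 = (-0.0076, -1.0000)
  (0,1): δ = 111.28°  ·
  (0,2): δ = 55.36°  ·
  (0,3): δ = 17.78°  ✓
  (0,4): δ = 50.26°  ·
  (0,5): δ = 129.31°  ·
  (1,2): δ = 124.08°  ·
  (1,3): δ = 86.50°  ·
  (1,4): δ = 18.46°  ✓
  (1,5): δ = 60.59°  ·
  (2,3): δ = 142.42°  ·
  (2,4): δ = 74.38°  ·
  (2,5): δ = 4.67°  ✓
  (3,4): δ = 111.96°  ·
  (3,5): δ = 32.91°  ✓
  (4,5): δ = 100.95°  ·
antipodal pairs: 4

count = 4; pairs: (0,3), (1,4), (2,5), (3,5)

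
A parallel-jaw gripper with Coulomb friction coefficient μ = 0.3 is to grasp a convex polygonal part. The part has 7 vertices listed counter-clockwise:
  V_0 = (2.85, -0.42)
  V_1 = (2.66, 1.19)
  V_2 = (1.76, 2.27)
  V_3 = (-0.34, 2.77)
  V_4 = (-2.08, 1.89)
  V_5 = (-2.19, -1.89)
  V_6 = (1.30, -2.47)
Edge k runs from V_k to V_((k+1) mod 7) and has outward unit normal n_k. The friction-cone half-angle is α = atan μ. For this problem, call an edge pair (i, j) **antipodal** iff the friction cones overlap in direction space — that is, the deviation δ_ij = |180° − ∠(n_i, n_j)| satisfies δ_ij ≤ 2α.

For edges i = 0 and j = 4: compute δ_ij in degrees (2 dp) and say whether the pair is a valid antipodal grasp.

δ = 8.40°, valid

α = atan 0.3 = 16.70°;  2α = 33.40°
edge 0: e_0 = (-0.19, +1.61);  n_0 = (+0.9931, +0.1172)
edge 4: e_4 = (-0.11, -3.78);  n_4 = (-0.9996, +0.0291)
∠(n_0, n_4) = 171.60°
δ = |180° − 171.60°| = 8.40°
8.40° ≤ 2α = 33.40°  →  valid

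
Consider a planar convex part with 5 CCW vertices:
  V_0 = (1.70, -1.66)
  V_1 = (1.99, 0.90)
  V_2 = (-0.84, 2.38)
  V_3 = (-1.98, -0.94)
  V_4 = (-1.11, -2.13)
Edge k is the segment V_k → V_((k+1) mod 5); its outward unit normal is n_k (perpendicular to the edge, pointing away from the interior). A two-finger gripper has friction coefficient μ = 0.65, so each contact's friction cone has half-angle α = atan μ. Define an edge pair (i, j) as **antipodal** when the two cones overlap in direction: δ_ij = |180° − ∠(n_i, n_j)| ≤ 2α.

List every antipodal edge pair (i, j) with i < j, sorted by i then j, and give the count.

count = 5; pairs: (0,2), (0,3), (1,3), (1,4), (2,4)

α = atan 0.65 = 33.02°;  2α = 66.05°
n_0 = (+0.9936, -0.1126)
n_1 = (+0.4634, +0.8861)
n_2 = (-0.9458, +0.3248)
n_3 = (-0.8073, -0.5902)
n_4 = (+0.1650, -0.9863)
  (0,1): δ = 111.15°  ·
  (0,2): δ = 12.49°  ✓
  (0,3): δ = 42.63°  ✓
  (0,4): δ = 105.96°  ·
  (1,2): δ = 81.34°  ·
  (1,3): δ = 26.22°  ✓
  (1,4): δ = 37.10°  ✓
  (2,3): δ = 124.88°  ·
  (2,4): δ = 61.55°  ✓
  (3,4): δ = 116.67°  ·
antipodal pairs: 5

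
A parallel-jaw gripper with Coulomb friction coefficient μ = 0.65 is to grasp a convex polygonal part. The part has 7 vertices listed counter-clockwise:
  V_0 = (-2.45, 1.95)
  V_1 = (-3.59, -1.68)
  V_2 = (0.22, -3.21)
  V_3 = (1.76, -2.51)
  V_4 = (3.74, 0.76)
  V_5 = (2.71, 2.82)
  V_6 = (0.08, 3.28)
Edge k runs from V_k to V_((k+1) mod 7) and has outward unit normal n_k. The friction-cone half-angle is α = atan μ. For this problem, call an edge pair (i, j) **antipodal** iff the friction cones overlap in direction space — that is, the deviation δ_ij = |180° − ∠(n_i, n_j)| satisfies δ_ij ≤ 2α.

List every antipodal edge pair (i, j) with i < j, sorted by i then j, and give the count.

α = atan 0.65 = 33.02°;  2α = 66.05°
n_0 = (-0.9541, +0.2996)
n_1 = (-0.3727, -0.9280)
n_2 = (+0.4138, -0.9104)
n_3 = (+0.8554, -0.5180)
n_4 = (+0.8944, +0.4472)
n_5 = (+0.1723, +0.9850)
n_6 = (-0.4653, +0.8851)
  (0,1): δ = 94.44°  ·
  (0,2): δ = 48.12°  ✓
  (0,3): δ = 13.76°  ✓
  (0,4): δ = 44.00°  ✓
  (0,5): δ = 97.51°  ·
  (0,6): δ = 135.17°  ·
  (1,2): δ = 133.68°  ·
  (1,3): δ = 99.32°  ·
  (1,4): δ = 41.56°  ✓
  (1,5): δ = 11.96°  ✓
  (1,6): δ = 49.61°  ✓
  (2,3): δ = 145.64°  ·
  (2,4): δ = 87.88°  ·
  (2,5): δ = 34.36°  ✓
  (2,6): δ = 3.29°  ✓
  (3,4): δ = 122.24°  ·
  (3,5): δ = 68.73°  ·
  (3,6): δ = 31.07°  ✓
  (4,5): δ = 126.49°  ·
  (4,6): δ = 88.83°  ·
  (5,6): δ = 142.35°  ·
antipodal pairs: 9

count = 9; pairs: (0,2), (0,3), (0,4), (1,4), (1,5), (1,6), (2,5), (2,6), (3,6)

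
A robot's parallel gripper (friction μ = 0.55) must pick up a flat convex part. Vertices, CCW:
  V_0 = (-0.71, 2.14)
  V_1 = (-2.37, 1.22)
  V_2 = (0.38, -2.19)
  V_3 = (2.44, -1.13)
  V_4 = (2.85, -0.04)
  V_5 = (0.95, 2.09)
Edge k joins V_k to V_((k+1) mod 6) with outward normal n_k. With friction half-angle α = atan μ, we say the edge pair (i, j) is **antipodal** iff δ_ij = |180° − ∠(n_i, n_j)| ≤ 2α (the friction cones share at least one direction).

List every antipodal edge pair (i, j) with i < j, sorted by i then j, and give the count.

α = atan 0.55 = 28.81°;  2α = 57.62°
n_0 = (-0.4847, +0.8747)
n_1 = (-0.7784, -0.6278)
n_2 = (+0.4575, -0.8892)
n_3 = (+0.9360, -0.3521)
n_4 = (+0.7462, +0.6657)
n_5 = (+0.0301, +0.9995)
  (0,1): δ = 80.11°  ·
  (0,2): δ = 1.77°  ✓
  (0,3): δ = 40.39°  ✓
  (0,4): δ = 102.74°  ·
  (0,5): δ = 149.28°  ·
  (1,2): δ = 101.66°  ·
  (1,3): δ = 59.50°  ·
  (1,4): δ = 2.85°  ✓
  (1,5): δ = 49.39°  ✓
  (2,3): δ = 137.84°  ·
  (2,4): δ = 75.50°  ·
  (2,5): δ = 28.95°  ✓
  (3,4): δ = 117.65°  ·
  (3,5): δ = 71.11°  ·
  (4,5): δ = 133.46°  ·
antipodal pairs: 5

count = 5; pairs: (0,2), (0,3), (1,4), (1,5), (2,5)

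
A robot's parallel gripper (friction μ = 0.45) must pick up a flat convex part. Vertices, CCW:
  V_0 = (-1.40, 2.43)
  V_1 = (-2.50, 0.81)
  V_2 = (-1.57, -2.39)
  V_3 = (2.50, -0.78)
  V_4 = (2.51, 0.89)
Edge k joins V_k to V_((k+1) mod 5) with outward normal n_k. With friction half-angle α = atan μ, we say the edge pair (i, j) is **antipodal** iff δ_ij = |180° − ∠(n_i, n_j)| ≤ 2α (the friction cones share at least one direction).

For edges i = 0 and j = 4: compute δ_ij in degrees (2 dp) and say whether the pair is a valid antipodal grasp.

δ = 102.68°, invalid

α = atan 0.45 = 24.23°;  2α = 48.46°
edge 0: e_0 = (-1.10, -1.62);  n_0 = (-0.8273, +0.5618)
edge 4: e_4 = (-3.91, +1.54);  n_4 = (+0.3665, +0.9304)
∠(n_0, n_4) = 77.32°
δ = |180° − 77.32°| = 102.68°
102.68° > 2α = 48.46°  →  invalid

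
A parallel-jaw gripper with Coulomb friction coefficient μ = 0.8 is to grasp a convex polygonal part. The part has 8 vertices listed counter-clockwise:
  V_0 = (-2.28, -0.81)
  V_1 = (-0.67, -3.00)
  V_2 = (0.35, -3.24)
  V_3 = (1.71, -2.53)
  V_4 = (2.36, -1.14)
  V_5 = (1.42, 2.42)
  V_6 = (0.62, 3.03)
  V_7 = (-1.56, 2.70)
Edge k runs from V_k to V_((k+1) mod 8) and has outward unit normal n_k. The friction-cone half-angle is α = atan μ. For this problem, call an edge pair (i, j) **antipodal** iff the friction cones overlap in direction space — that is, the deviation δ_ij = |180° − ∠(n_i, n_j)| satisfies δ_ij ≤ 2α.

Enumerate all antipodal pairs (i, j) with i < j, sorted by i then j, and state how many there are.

count = 14; pairs: (0,3), (0,4), (0,5), (0,6), (1,4), (1,5), (1,6), (2,5), (2,6), (2,7), (3,6), (3,7), (4,7), (5,7)

α = atan 0.8 = 38.66°;  2α = 77.32°
n_0 = (-0.8057, -0.5923)
n_1 = (-0.2290, -0.9734)
n_2 = (+0.4628, -0.8865)
n_3 = (+0.9058, -0.4236)
n_4 = (+0.9669, +0.2553)
n_5 = (+0.6063, +0.7952)
n_6 = (-0.1497, +0.9887)
n_7 = (-0.9796, +0.2009)
  (0,1): δ = 139.56°  ·
  (0,2): δ = 98.75°  ·
  (0,3): δ = 61.38°  ✓
  (0,4): δ = 21.53°  ✓
  (0,5): δ = 16.35°  ✓
  (0,6): δ = 62.29°  ✓
  (0,7): δ = 132.09°  ·
  (1,2): δ = 139.19°  ·
  (1,3): δ = 101.82°  ·
  (1,4): δ = 61.97°  ✓
  (1,5): δ = 24.09°  ✓
  (1,6): δ = 21.85°  ✓
  (1,7): δ = 91.65°  ·
  (2,3): δ = 142.63°  ·
  (2,4): δ = 102.78°  ·
  (2,5): δ = 64.89°  ✓
  (2,6): δ = 18.96°  ✓
  (2,7): δ = 50.84°  ✓
  (3,4): δ = 140.15°  ·
  (3,5): δ = 102.26°  ·
  (3,6): δ = 56.33°  ✓
  (3,7): δ = 13.47°  ✓
  (4,5): δ = 142.12°  ·
  (4,6): δ = 96.18°  ·
  (4,7): δ = 26.38°  ✓
  (5,6): δ = 134.07°  ·
  (5,7): δ = 64.27°  ✓
  (6,7): δ = 110.20°  ·
antipodal pairs: 14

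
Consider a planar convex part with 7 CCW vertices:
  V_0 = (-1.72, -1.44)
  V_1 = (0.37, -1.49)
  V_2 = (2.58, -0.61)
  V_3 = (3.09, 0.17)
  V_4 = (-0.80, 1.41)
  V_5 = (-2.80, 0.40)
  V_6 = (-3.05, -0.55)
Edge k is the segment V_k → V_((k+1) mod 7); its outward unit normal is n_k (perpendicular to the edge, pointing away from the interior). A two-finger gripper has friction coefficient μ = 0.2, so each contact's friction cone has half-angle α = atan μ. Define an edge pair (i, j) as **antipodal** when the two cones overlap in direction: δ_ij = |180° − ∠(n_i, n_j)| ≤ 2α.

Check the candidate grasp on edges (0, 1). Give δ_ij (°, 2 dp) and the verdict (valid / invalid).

α = atan 0.2 = 11.31°;  2α = 22.62°
edge 0: e_0 = (+2.09, -0.05);  n_0 = (-0.0239, -0.9997)
edge 1: e_1 = (+2.21, +0.88);  n_1 = (+0.3699, -0.9291)
∠(n_0, n_1) = 23.08°
δ = |180° − 23.08°| = 156.92°
156.92° > 2α = 22.62°  →  invalid

δ = 156.92°, invalid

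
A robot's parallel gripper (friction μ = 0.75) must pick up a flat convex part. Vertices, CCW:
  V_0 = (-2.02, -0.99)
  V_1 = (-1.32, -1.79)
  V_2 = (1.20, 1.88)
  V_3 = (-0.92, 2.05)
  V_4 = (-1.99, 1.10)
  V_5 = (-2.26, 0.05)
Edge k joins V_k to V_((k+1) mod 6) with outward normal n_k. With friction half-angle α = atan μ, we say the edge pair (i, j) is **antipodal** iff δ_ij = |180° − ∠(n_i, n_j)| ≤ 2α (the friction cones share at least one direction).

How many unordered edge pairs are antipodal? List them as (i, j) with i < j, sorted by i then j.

α = atan 0.75 = 36.87°;  2α = 73.74°
n_0 = (-0.7526, -0.6585)
n_1 = (+0.8244, -0.5661)
n_2 = (+0.0799, +0.9968)
n_3 = (-0.6639, +0.7478)
n_4 = (-0.9685, +0.2490)
n_5 = (-0.9744, -0.2249)
  (0,1): δ = 75.66°  ·
  (0,2): δ = 44.23°  ✓
  (0,3): δ = 90.41°  ·
  (0,4): δ = 124.39°  ·
  (0,5): δ = 151.81°  ·
  (1,2): δ = 60.11°  ✓
  (1,3): δ = 13.92°  ✓
  (1,4): δ = 20.05°  ✓
  (1,5): δ = 47.47°  ✓
  (2,3): δ = 133.82°  ·
  (2,4): δ = 99.84°  ·
  (2,5): δ = 72.42°  ✓
  (3,4): δ = 146.02°  ·
  (3,5): δ = 118.61°  ·
  (4,5): δ = 152.58°  ·
antipodal pairs: 6

count = 6; pairs: (0,2), (1,2), (1,3), (1,4), (1,5), (2,5)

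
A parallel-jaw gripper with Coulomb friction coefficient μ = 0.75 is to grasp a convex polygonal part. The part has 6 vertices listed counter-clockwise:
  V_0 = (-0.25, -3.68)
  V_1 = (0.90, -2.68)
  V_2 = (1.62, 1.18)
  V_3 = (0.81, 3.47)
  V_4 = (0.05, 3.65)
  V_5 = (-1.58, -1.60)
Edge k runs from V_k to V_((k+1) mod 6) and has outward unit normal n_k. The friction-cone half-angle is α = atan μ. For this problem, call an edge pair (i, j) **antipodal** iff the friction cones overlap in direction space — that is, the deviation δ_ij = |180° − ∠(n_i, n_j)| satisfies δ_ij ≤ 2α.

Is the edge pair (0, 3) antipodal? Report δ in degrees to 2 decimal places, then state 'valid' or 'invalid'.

δ = 54.33°, valid

α = atan 0.75 = 36.87°;  2α = 73.74°
edge 0: e_0 = (+1.15, +1.00);  n_0 = (+0.6562, -0.7546)
edge 3: e_3 = (-0.76, +0.18);  n_3 = (+0.2305, +0.9731)
∠(n_0, n_3) = 125.67°
δ = |180° − 125.67°| = 54.33°
54.33° ≤ 2α = 73.74°  →  valid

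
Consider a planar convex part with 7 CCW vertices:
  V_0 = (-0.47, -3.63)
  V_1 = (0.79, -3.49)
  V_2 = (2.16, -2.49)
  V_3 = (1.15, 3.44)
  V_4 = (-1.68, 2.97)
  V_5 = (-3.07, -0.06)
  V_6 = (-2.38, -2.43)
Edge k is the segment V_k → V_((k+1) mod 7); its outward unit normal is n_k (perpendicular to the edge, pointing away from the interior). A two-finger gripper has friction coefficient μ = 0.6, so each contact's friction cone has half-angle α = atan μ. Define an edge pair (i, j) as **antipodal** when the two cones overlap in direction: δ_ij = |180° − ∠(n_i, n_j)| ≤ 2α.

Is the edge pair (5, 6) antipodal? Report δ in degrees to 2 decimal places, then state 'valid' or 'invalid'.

δ = 138.37°, invalid

α = atan 0.6 = 30.96°;  2α = 61.93°
edge 5: e_5 = (+0.69, -2.37);  n_5 = (-0.9601, -0.2795)
edge 6: e_6 = (+1.91, -1.20);  n_6 = (-0.5320, -0.8468)
∠(n_5, n_6) = 41.63°
δ = |180° − 41.63°| = 138.37°
138.37° > 2α = 61.93°  →  invalid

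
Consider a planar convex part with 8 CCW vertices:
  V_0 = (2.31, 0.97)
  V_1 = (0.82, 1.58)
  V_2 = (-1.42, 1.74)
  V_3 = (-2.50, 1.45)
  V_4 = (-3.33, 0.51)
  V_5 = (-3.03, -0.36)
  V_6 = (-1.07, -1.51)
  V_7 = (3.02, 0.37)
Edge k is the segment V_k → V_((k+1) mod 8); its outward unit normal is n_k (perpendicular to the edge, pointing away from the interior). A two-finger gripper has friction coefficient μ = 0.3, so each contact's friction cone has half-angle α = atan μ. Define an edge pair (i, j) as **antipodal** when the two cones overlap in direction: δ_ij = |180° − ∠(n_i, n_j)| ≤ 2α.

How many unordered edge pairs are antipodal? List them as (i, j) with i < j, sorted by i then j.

α = atan 0.3 = 16.70°;  2α = 33.40°
n_0 = (+0.3789, +0.9254)
n_1 = (+0.0712, +0.9975)
n_2 = (-0.2593, +0.9658)
n_3 = (-0.7496, +0.6619)
n_4 = (-0.9454, -0.3260)
n_5 = (-0.5061, -0.8625)
n_6 = (+0.4176, -0.9086)
n_7 = (+0.6455, +0.7638)
  (0,1): δ = 161.82°  ·
  (0,2): δ = 142.71°  ·
  (0,3): δ = 109.18°  ·
  (0,4): δ = 48.71°  ·
  (0,5): δ = 8.14°  ✓
  (0,6): δ = 46.95°  ·
  (0,7): δ = 162.06°  ·
  (1,2): δ = 160.88°  ·
  (1,3): δ = 127.36°  ·
  (1,4): δ = 66.89°  ·
  (1,5): δ = 26.32°  ✓
  (1,6): δ = 28.77°  ✓
  (1,7): δ = 143.89°  ·
  (2,3): δ = 146.47°  ·
  (2,4): δ = 86.00°  ·
  (2,5): δ = 45.43°  ·
  (2,6): δ = 9.66°  ✓
  (2,7): δ = 124.77°  ·
  (3,4): δ = 119.53°  ·
  (3,5): δ = 78.96°  ·
  (3,6): δ = 23.87°  ✓
  (3,7): δ = 91.24°  ·
  (4,5): δ = 139.43°  ·
  (4,6): δ = 84.34°  ·
  (4,7): δ = 30.77°  ✓
  (5,6): δ = 124.91°  ·
  (5,7): δ = 9.80°  ✓
  (6,7): δ = 64.89°  ·
antipodal pairs: 7

count = 7; pairs: (0,5), (1,5), (1,6), (2,6), (3,6), (4,7), (5,7)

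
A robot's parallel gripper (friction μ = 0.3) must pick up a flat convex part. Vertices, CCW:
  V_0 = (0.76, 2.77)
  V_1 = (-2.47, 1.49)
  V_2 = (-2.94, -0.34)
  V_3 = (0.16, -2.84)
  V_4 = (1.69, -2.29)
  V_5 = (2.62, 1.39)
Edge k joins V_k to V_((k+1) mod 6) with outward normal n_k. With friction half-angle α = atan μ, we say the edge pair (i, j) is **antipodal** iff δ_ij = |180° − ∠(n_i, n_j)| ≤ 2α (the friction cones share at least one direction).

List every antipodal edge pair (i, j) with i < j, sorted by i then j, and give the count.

count = 3; pairs: (0,3), (1,4), (2,5)

α = atan 0.3 = 16.70°;  2α = 33.40°
n_0 = (-0.3684, +0.9297)
n_1 = (-0.9686, +0.2488)
n_2 = (-0.6278, -0.7784)
n_3 = (+0.3383, -0.9410)
n_4 = (+0.9695, -0.2450)
n_5 = (+0.5958, +0.8031)
  (0,1): δ = 126.02°  ·
  (0,2): δ = 60.50°  ·
  (0,3): δ = 1.85°  ✓
  (0,4): δ = 54.20°  ·
  (0,5): δ = 121.81°  ·
  (1,2): δ = 114.48°  ·
  (1,3): δ = 55.82°  ·
  (1,4): δ = 0.22°  ✓
  (1,5): δ = 67.83°  ·
  (2,3): δ = 121.34°  ·
  (2,4): δ = 65.30°  ·
  (2,5): δ = 2.31°  ✓
  (3,4): δ = 123.96°  ·
  (3,5): δ = 56.35°  ·
  (4,5): δ = 112.39°  ·
antipodal pairs: 3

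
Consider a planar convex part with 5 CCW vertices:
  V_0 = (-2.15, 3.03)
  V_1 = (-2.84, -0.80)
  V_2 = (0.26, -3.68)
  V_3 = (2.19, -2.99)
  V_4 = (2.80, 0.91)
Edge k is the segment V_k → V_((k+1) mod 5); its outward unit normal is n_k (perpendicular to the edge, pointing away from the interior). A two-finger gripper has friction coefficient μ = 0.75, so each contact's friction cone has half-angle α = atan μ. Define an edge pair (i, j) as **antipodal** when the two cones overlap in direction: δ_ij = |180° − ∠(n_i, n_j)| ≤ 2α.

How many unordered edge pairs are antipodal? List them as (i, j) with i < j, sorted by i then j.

count = 5; pairs: (0,2), (0,3), (1,3), (1,4), (2,4)

α = atan 0.75 = 36.87°;  2α = 73.74°
n_0 = (-0.9842, +0.1773)
n_1 = (-0.6806, -0.7326)
n_2 = (+0.3366, -0.9416)
n_3 = (+0.9880, -0.1545)
n_4 = (+0.3937, +0.9192)
  (0,1): δ = 122.68°  ·
  (0,2): δ = 60.11°  ✓
  (0,3): δ = 1.32°  ✓
  (0,4): δ = 77.03°  ·
  (1,2): δ = 117.43°  ·
  (1,3): δ = 56.00°  ✓
  (1,4): δ = 19.71°  ✓
  (2,3): δ = 118.56°  ·
  (2,4): δ = 42.86°  ✓
  (3,4): δ = 104.29°  ·
antipodal pairs: 5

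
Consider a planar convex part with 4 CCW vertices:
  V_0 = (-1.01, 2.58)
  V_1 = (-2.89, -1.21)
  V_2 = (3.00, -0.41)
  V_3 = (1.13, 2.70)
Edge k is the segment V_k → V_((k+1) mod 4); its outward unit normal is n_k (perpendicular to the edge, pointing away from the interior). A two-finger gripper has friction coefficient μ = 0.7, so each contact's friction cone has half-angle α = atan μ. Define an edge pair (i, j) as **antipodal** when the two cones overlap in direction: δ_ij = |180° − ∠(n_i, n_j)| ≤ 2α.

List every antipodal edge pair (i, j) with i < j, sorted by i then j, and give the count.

count = 4; pairs: (0,1), (0,2), (1,2), (1,3)

α = atan 0.7 = 34.99°;  2α = 69.98°
n_0 = (-0.8958, +0.4444)
n_1 = (+0.1346, -0.9909)
n_2 = (+0.8570, +0.5153)
n_3 = (-0.0560, +0.9984)
  (0,1): δ = 55.88°  ✓
  (0,2): δ = 57.40°  ✓
  (0,3): δ = 119.59°  ·
  (1,2): δ = 66.72°  ✓
  (1,3): δ = 4.53°  ✓
  (2,3): δ = 117.81°  ·
antipodal pairs: 4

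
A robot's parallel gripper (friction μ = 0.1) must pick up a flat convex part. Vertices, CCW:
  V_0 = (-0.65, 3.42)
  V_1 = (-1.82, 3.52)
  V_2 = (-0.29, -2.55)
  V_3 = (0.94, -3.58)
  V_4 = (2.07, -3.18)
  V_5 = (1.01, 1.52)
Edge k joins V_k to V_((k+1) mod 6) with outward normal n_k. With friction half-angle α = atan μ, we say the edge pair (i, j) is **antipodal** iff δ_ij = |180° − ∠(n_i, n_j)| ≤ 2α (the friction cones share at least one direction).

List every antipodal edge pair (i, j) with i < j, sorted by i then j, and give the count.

α = atan 0.1 = 5.71°;  2α = 11.42°
n_0 = (+0.0852, +0.9964)
n_1 = (-0.9697, -0.2444)
n_2 = (-0.6420, -0.7667)
n_3 = (+0.3337, -0.9427)
n_4 = (+0.9755, +0.2200)
n_5 = (+0.7531, +0.6579)
  (0,1): δ = 70.97°  ·
  (0,2): δ = 35.06°  ·
  (0,3): δ = 24.38°  ·
  (0,4): δ = 107.59°  ·
  (0,5): δ = 136.03°  ·
  (1,2): δ = 144.09°  ·
  (1,3): δ = 84.65°  ·
  (1,4): δ = 1.44°  ✓
  (1,5): δ = 27.00°  ·
  (2,3): δ = 120.56°  ·
  (2,4): δ = 37.35°  ·
  (2,5): δ = 8.91°  ✓
  (3,4): δ = 96.78°  ·
  (3,5): δ = 68.35°  ·
  (4,5): δ = 151.57°  ·
antipodal pairs: 2

count = 2; pairs: (1,4), (2,5)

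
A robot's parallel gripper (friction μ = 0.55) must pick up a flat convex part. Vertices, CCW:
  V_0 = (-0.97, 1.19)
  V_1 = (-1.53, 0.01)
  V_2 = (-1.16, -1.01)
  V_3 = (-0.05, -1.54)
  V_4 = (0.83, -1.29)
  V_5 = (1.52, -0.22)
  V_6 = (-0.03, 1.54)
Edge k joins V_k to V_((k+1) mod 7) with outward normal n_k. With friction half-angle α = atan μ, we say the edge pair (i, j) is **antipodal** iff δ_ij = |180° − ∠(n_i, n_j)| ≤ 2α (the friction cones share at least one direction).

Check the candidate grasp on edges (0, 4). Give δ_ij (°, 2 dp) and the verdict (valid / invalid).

δ = 7.43°, valid

α = atan 0.55 = 28.81°;  2α = 57.62°
edge 0: e_0 = (-0.56, -1.18);  n_0 = (-0.9034, +0.4287)
edge 4: e_4 = (+0.69, +1.07);  n_4 = (+0.8404, -0.5419)
∠(n_0, n_4) = 172.57°
δ = |180° − 172.57°| = 7.43°
7.43° ≤ 2α = 57.62°  →  valid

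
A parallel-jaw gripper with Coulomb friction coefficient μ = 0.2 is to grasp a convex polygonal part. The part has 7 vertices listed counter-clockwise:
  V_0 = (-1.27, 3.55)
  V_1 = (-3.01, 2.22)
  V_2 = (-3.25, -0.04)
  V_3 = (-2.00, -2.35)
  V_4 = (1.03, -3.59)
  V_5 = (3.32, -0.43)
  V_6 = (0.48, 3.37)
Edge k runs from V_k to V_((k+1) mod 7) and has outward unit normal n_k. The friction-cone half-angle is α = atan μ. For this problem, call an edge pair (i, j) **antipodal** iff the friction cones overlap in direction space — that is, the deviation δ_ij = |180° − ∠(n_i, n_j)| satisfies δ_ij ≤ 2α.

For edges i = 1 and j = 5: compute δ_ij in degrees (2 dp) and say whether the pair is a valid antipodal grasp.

α = atan 0.2 = 11.31°;  2α = 22.62°
edge 1: e_1 = (-0.24, -2.26);  n_1 = (-0.9944, +0.1056)
edge 5: e_5 = (-2.84, +3.80);  n_5 = (+0.8010, +0.5987)
∠(n_1, n_5) = 137.16°
δ = |180° − 137.16°| = 42.84°
42.84° > 2α = 22.62°  →  invalid

δ = 42.84°, invalid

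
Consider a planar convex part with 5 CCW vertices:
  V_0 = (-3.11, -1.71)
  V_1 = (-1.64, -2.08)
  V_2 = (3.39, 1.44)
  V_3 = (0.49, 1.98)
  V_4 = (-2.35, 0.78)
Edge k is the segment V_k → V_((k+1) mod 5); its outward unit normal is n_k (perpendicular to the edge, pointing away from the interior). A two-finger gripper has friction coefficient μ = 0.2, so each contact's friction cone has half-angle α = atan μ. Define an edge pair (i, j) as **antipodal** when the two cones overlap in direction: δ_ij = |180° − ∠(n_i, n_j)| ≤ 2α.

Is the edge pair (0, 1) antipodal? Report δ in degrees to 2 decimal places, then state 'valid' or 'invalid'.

α = atan 0.2 = 11.31°;  2α = 22.62°
edge 0: e_0 = (+1.47, -0.37);  n_0 = (-0.2441, -0.9698)
edge 1: e_1 = (+5.03, +3.52);  n_1 = (+0.5734, -0.8193)
∠(n_0, n_1) = 49.11°
δ = |180° − 49.11°| = 130.89°
130.89° > 2α = 22.62°  →  invalid

δ = 130.89°, invalid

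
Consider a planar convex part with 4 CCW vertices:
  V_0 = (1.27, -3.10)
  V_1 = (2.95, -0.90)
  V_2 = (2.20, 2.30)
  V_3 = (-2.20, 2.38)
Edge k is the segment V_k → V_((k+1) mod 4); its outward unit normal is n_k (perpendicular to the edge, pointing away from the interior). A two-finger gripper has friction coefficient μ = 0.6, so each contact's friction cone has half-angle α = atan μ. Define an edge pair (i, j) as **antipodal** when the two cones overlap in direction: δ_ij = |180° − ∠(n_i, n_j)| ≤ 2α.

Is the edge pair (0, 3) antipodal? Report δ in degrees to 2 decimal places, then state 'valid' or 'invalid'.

α = atan 0.6 = 30.96°;  2α = 61.93°
edge 0: e_0 = (+1.68, +2.20);  n_0 = (+0.7948, -0.6069)
edge 3: e_3 = (+3.47, -5.48);  n_3 = (-0.8449, -0.5350)
∠(n_0, n_3) = 110.29°
δ = |180° − 110.29°| = 69.71°
69.71° > 2α = 61.93°  →  invalid

δ = 69.71°, invalid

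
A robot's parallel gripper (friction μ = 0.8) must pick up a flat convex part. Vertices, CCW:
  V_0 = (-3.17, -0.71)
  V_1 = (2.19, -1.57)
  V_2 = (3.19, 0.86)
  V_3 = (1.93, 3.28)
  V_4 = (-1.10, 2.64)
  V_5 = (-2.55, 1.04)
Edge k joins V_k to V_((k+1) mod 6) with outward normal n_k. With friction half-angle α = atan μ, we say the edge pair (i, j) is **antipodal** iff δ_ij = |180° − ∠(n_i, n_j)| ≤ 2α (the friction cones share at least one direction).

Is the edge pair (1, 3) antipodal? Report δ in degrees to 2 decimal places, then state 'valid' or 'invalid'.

δ = 55.70°, valid

α = atan 0.8 = 38.66°;  2α = 77.32°
edge 1: e_1 = (+1.00, +2.43);  n_1 = (+0.9248, -0.3806)
edge 3: e_3 = (-3.03, -0.64);  n_3 = (-0.2067, +0.9784)
∠(n_1, n_3) = 124.30°
δ = |180° − 124.30°| = 55.70°
55.70° ≤ 2α = 77.32°  →  valid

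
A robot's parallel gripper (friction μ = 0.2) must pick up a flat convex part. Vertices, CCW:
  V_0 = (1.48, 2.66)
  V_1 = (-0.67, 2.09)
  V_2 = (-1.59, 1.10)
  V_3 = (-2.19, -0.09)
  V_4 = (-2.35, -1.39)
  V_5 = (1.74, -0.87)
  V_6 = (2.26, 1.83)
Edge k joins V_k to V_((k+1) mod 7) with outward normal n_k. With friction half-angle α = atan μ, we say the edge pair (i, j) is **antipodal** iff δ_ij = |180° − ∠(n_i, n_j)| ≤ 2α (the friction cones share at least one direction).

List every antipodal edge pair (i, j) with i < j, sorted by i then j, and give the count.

count = 3; pairs: (0,4), (2,5), (3,5)

α = atan 0.2 = 11.31°;  2α = 22.62°
n_0 = (-0.2563, +0.9666)
n_1 = (-0.7325, +0.6807)
n_2 = (-0.8929, +0.4502)
n_3 = (-0.9925, +0.1222)
n_4 = (+0.1261, -0.9920)
n_5 = (+0.9820, -0.1891)
n_6 = (+0.7287, +0.6848)
  (0,1): δ = 147.75°  ·
  (0,2): δ = 131.61°  ·
  (0,3): δ = 111.86°  ·
  (0,4): δ = 7.60°  ✓
  (0,5): δ = 64.25°  ·
  (0,6): δ = 118.37°  ·
  (1,2): δ = 163.86°  ·
  (1,3): δ = 144.12°  ·
  (1,4): δ = 39.85°  ·
  (1,5): δ = 32.00°  ·
  (1,6): δ = 86.12°  ·
  (2,3): δ = 160.26°  ·
  (2,4): δ = 56.00°  ·
  (2,5): δ = 15.86°  ✓
  (2,6): δ = 69.98°  ·
  (3,4): δ = 75.74°  ·
  (3,5): δ = 3.88°  ✓
  (3,6): δ = 50.24°  ·
  (4,5): δ = 108.15°  ·
  (4,6): δ = 54.02°  ·
  (5,6): δ = 125.88°  ·
antipodal pairs: 3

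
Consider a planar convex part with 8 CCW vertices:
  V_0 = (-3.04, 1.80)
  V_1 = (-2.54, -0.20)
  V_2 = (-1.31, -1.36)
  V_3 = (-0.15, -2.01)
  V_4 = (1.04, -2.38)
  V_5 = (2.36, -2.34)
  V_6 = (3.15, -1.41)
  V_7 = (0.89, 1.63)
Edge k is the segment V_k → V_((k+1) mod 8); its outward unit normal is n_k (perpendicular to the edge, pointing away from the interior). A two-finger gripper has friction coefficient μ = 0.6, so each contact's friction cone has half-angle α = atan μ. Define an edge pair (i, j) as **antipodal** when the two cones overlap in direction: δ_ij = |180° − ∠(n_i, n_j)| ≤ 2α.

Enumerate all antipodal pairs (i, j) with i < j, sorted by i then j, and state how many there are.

α = atan 0.6 = 30.96°;  2α = 61.93°
n_0 = (-0.9701, -0.2425)
n_1 = (-0.6861, -0.7275)
n_2 = (-0.4888, -0.8724)
n_3 = (-0.2969, -0.9549)
n_4 = (+0.0303, -0.9995)
n_5 = (+0.7621, -0.6474)
n_6 = (+0.8025, +0.5966)
n_7 = (+0.0432, +0.9991)
  (0,1): δ = 147.36°  ·
  (0,2): δ = 133.30°  ·
  (0,3): δ = 121.31°  ·
  (0,4): δ = 102.30°  ·
  (0,5): δ = 54.38°  ✓
  (0,6): δ = 22.59°  ✓
  (0,7): δ = 73.49°  ·
  (1,2): δ = 165.94°  ·
  (1,3): δ = 153.95°  ·
  (1,4): δ = 134.94°  ·
  (1,5): δ = 87.02°  ·
  (1,6): δ = 10.05°  ✓
  (1,7): δ = 40.85°  ✓
  (2,3): δ = 168.01°  ·
  (2,4): δ = 149.00°  ·
  (2,5): δ = 101.08°  ·
  (2,6): δ = 24.11°  ✓
  (2,7): δ = 26.79°  ✓
  (3,4): δ = 160.99°  ·
  (3,5): δ = 113.07°  ·
  (3,6): δ = 36.10°  ✓
  (3,7): δ = 14.79°  ✓
  (4,5): δ = 132.08°  ·
  (4,6): δ = 55.11°  ✓
  (4,7): δ = 4.21°  ✓
  (5,6): δ = 103.03°  ·
  (5,7): δ = 52.13°  ✓
  (6,7): δ = 129.10°  ·
antipodal pairs: 11

count = 11; pairs: (0,5), (0,6), (1,6), (1,7), (2,6), (2,7), (3,6), (3,7), (4,6), (4,7), (5,7)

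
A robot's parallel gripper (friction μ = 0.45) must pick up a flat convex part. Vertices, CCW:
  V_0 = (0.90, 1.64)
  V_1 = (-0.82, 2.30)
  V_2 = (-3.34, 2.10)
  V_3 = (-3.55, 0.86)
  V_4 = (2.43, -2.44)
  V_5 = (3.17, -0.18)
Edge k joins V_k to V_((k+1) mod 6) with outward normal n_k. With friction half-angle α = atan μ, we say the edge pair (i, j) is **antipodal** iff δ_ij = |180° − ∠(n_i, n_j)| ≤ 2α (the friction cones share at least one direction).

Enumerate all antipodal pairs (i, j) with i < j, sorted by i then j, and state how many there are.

α = atan 0.45 = 24.23°;  2α = 48.46°
n_0 = (+0.3583, +0.9336)
n_1 = (-0.0791, +0.9969)
n_2 = (-0.9860, +0.1670)
n_3 = (-0.4832, -0.8755)
n_4 = (+0.9504, -0.3112)
n_5 = (+0.6255, +0.7802)
  (0,1): δ = 154.47°  ·
  (0,2): δ = 78.62°  ·
  (0,3): δ = 7.90°  ✓
  (0,4): δ = 92.86°  ·
  (0,5): δ = 162.27°  ·
  (1,2): δ = 104.15°  ·
  (1,3): δ = 33.43°  ✓
  (1,4): δ = 67.33°  ·
  (1,5): δ = 136.74°  ·
  (2,3): δ = 109.28°  ·
  (2,4): δ = 8.52°  ✓
  (2,5): δ = 60.89°  ·
  (3,4): δ = 79.24°  ·
  (3,5): δ = 9.83°  ✓
  (4,5): δ = 110.59°  ·
antipodal pairs: 4

count = 4; pairs: (0,3), (1,3), (2,4), (3,5)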